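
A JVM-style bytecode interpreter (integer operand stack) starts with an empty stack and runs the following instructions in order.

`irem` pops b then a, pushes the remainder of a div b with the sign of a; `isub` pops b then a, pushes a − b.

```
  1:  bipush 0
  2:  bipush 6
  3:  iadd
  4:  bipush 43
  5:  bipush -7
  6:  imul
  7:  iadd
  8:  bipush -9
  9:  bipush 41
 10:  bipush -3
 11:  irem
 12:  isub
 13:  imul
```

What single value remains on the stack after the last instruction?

3245

bipush 0  → 0
bipush 6  → 0 6
iadd      → 6
bipush 43 → 6 43
bipush -7 → 6 43 -7
imul      → 6 -301
iadd      → -295
bipush -9 → -295 -9
bipush 41 → -295 -9 41
bipush -3 → -295 -9 41 -3
irem      → -295 -9 2
isub      → -295 -11
imul      → 3245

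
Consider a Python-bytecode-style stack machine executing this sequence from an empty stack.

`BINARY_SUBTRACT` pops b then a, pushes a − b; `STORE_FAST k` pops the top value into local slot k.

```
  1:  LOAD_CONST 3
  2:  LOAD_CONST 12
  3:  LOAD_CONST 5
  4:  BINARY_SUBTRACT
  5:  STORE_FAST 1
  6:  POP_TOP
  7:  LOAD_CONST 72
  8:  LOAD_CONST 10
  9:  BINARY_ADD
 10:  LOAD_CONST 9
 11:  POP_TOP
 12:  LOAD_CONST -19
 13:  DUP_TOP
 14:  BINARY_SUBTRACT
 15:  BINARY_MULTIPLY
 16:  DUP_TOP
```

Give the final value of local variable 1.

7

LOAD_CONST 3    : 3
LOAD_CONST 12   : 3 12
LOAD_CONST 5    : 3 12 5
BINARY_SUBTRACT : 3 7
STORE_FAST 1    : 3
POP_TOP         : (empty)
LOAD_CONST 72   : 72
LOAD_CONST 10   : 72 10
BINARY_ADD      : 82
LOAD_CONST 9    : 82 9
POP_TOP         : 82
LOAD_CONST -19  : 82 -19
DUP_TOP         : 82 -19 -19
BINARY_SUBTRACT : 82 0
BINARY_MULTIPLY : 0
DUP_TOP         : 0 0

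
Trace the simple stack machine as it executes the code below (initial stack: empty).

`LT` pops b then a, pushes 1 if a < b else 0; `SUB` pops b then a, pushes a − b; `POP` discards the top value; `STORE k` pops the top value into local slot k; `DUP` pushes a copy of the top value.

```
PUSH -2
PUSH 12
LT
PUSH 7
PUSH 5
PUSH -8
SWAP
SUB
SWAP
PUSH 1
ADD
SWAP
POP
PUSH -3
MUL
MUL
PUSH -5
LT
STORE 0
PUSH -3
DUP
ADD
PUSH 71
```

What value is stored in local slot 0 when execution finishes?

PUSH -2 -> [-2]
PUSH 12 -> [-2, 12]
LT      -> [1]
PUSH 7  -> [1, 7]
PUSH 5  -> [1, 7, 5]
PUSH -8 -> [1, 7, 5, -8]
SWAP    -> [1, 7, -8, 5]
SUB     -> [1, 7, -13]
SWAP    -> [1, -13, 7]
PUSH 1  -> [1, -13, 7, 1]
ADD     -> [1, -13, 8]
SWAP    -> [1, 8, -13]
POP     -> [1, 8]
PUSH -3 -> [1, 8, -3]
MUL     -> [1, -24]
MUL     -> [-24]
PUSH -5 -> [-24, -5]
LT      -> [1]
STORE 0 -> []
PUSH -3 -> [-3]
DUP     -> [-3, -3]
ADD     -> [-6]
PUSH 71 -> [-6, 71]

1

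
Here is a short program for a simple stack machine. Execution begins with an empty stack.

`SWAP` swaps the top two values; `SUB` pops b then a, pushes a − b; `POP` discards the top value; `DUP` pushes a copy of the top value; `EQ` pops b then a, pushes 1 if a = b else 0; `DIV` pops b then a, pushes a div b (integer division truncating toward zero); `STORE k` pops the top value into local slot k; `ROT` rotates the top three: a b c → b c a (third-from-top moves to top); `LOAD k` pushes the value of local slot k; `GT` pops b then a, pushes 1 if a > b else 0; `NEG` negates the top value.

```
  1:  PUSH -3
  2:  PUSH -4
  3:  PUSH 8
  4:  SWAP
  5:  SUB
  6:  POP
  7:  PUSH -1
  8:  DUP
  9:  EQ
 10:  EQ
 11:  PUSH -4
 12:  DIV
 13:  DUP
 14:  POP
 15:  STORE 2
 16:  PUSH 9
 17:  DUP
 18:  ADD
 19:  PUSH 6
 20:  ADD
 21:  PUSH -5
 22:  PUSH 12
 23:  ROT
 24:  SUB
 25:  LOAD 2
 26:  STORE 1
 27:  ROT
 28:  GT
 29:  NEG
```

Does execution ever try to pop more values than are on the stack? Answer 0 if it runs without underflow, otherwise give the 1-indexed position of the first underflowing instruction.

PUSH -3 -> -3
PUSH -4 -> -3 -4
PUSH 8  -> -3 -4 8
SWAP    -> -3 8 -4
SUB     -> -3 12
POP     -> -3
PUSH -1 -> -3 -1
DUP     -> -3 -1 -1
EQ      -> -3 1
EQ      -> 0
PUSH -4 -> 0 -4
DIV     -> 0
DUP     -> 0 0
POP     -> 0
STORE 2 -> (empty)
PUSH 9  -> 9
DUP     -> 9 9
ADD     -> 18
PUSH 6  -> 18 6
ADD     -> 24
PUSH -5 -> 24 -5
PUSH 12 -> 24 -5 12
ROT     -> -5 12 24
SUB     -> -5 -12
LOAD 2  -> -5 -12 0
STORE 1 -> -5 -12
ROT  — needs 3 operands, stack has 2 → underflow

27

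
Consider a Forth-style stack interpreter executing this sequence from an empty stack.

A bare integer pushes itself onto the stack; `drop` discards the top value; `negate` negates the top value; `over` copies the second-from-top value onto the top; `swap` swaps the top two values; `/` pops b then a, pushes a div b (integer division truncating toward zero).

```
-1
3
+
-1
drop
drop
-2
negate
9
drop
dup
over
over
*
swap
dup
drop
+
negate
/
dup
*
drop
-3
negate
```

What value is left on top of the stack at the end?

3

-1     → -1
3      → -1 3
+      → 2
-1     → 2 -1
drop   → 2
drop   → (empty)
-2     → -2
negate → 2
9      → 2 9
drop   → 2
dup    → 2 2
over   → 2 2 2
over   → 2 2 2 2
*      → 2 2 4
swap   → 2 4 2
dup    → 2 4 2 2
drop   → 2 4 2
+      → 2 6
negate → 2 -6
/      → 0
dup    → 0 0
*      → 0
drop   → (empty)
-3     → -3
negate → 3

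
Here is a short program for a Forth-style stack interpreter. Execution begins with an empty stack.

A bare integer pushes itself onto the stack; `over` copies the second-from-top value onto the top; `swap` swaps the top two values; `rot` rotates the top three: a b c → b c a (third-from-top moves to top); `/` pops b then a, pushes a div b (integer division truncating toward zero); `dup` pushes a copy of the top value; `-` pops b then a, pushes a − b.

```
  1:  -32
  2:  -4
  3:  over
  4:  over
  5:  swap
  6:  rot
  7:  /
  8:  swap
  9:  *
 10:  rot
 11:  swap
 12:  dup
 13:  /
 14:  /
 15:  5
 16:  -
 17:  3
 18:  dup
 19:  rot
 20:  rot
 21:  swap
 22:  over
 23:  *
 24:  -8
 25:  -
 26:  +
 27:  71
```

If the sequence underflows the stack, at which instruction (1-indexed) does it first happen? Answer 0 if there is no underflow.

-32   -32
-4    -32 -4
over  -32 -4 -32
over  -32 -4 -32 -4
swap  -32 -4 -4 -32
rot   -32 -4 -32 -4
/     -32 -4 8
swap  -32 8 -4
*     -32 -32
rot  — needs 3 operands, stack has 2 → underflow

10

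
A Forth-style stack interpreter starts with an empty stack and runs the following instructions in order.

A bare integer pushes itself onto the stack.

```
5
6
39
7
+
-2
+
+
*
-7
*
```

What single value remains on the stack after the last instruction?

-1750

5  : 5
6  : 5 6
39 : 5 6 39
7  : 5 6 39 7
+  : 5 6 46
-2 : 5 6 46 -2
+  : 5 6 44
+  : 5 50
*  : 250
-7 : 250 -7
*  : -1750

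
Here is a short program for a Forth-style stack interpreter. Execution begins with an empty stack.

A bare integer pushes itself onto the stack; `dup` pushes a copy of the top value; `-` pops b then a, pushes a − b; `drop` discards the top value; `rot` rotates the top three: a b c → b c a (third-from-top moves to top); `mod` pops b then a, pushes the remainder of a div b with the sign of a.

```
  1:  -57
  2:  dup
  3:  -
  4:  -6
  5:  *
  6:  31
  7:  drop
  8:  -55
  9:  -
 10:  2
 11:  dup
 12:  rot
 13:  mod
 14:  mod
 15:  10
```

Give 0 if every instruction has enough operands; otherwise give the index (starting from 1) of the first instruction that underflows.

0

-57  → [-57]
dup  → [-57, -57]
-    → [0]
-6   → [0, -6]
*    → [0]
31   → [0, 31]
drop → [0]
-55  → [0, -55]
-    → [55]
2    → [55, 2]
dup  → [55, 2, 2]
rot  → [2, 2, 55]
mod  → [2, 2]
mod  → [0]
10   → [0, 10]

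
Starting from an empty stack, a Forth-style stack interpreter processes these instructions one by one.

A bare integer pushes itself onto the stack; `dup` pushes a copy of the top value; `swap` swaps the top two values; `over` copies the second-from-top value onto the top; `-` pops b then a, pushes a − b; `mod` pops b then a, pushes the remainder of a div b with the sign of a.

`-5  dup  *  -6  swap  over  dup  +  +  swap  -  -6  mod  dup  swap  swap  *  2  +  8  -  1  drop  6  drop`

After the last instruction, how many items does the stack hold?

1

-5   → [-5]
dup  → [-5, -5]
*    → [25]
-6   → [25, -6]
swap → [-6, 25]
over → [-6, 25, -6]
dup  → [-6, 25, -6, -6]
+    → [-6, 25, -12]
+    → [-6, 13]
swap → [13, -6]
-    → [19]
-6   → [19, -6]
mod  → [1]
dup  → [1, 1]
swap → [1, 1]
swap → [1, 1]
*    → [1]
2    → [1, 2]
+    → [3]
8    → [3, 8]
-    → [-5]
1    → [-5, 1]
drop → [-5]
6    → [-5, 6]
drop → [-5]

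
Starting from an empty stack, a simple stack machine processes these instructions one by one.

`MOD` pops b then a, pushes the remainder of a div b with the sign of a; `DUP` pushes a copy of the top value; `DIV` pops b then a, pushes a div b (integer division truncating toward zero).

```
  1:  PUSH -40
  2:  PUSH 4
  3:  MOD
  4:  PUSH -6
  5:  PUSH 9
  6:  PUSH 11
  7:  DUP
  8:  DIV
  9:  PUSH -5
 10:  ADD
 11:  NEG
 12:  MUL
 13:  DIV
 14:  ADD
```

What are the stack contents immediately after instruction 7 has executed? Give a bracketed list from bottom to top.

PUSH -40 : -40
PUSH 4   : -40 4
MOD      : 0
PUSH -6  : 0 -6
PUSH 9   : 0 -6 9
PUSH 11  : 0 -6 9 11
DUP      : 0 -6 9 11 11

[0, -6, 9, 11, 11]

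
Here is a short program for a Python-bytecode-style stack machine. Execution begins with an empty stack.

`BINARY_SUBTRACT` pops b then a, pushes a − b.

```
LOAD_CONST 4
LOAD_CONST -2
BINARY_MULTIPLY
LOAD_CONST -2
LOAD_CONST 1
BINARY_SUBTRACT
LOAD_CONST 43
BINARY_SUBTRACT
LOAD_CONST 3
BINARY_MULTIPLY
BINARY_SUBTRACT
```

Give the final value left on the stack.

LOAD_CONST 4    → 4
LOAD_CONST -2   → 4 -2
BINARY_MULTIPLY → -8
LOAD_CONST -2   → -8 -2
LOAD_CONST 1    → -8 -2 1
BINARY_SUBTRACT → -8 -3
LOAD_CONST 43   → -8 -3 43
BINARY_SUBTRACT → -8 -46
LOAD_CONST 3    → -8 -46 3
BINARY_MULTIPLY → -8 -138
BINARY_SUBTRACT → 130

130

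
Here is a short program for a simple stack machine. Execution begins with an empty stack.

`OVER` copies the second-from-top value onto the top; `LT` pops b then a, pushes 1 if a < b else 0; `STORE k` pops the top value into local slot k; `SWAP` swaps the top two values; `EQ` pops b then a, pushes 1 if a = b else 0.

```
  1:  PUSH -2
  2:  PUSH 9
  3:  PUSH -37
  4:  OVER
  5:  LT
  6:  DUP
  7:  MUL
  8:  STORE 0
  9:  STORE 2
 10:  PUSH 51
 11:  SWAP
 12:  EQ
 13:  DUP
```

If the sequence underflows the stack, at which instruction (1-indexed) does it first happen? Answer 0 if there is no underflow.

0

PUSH -2  : -2
PUSH 9   : -2 9
PUSH -37 : -2 9 -37
OVER     : -2 9 -37 9
LT       : -2 9 1
DUP      : -2 9 1 1
MUL      : -2 9 1
STORE 0  : -2 9
STORE 2  : -2
PUSH 51  : -2 51
SWAP     : 51 -2
EQ       : 0
DUP      : 0 0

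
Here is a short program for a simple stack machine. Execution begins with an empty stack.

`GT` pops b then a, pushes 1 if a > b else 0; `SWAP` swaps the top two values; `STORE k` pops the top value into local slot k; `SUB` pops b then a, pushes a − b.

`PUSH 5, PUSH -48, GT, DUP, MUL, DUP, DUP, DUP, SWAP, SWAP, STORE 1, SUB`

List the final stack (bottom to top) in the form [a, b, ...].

[1, 0]

PUSH 5   : 5
PUSH -48 : 5 -48
GT       : 1
DUP      : 1 1
MUL      : 1
DUP      : 1 1
DUP      : 1 1 1
DUP      : 1 1 1 1
SWAP     : 1 1 1 1
SWAP     : 1 1 1 1
STORE 1  : 1 1 1
SUB      : 1 0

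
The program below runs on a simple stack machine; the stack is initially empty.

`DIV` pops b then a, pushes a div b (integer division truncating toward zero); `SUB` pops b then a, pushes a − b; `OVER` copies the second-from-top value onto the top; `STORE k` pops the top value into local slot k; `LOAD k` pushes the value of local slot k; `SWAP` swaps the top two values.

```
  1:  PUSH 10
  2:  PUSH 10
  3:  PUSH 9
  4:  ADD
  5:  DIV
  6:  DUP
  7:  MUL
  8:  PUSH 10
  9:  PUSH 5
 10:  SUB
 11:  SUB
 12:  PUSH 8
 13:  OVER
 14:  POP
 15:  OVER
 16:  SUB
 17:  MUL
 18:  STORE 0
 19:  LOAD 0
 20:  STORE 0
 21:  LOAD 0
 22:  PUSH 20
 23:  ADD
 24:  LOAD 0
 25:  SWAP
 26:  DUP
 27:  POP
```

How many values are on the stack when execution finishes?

PUSH 10  [10]
PUSH 10  [10, 10]
PUSH 9   [10, 10, 9]
ADD      [10, 19]
DIV      [0]
DUP      [0, 0]
MUL      [0]
PUSH 10  [0, 10]
PUSH 5   [0, 10, 5]
SUB      [0, 5]
SUB      [-5]
PUSH 8   [-5, 8]
OVER     [-5, 8, -5]
POP      [-5, 8]
OVER     [-5, 8, -5]
SUB      [-5, 13]
MUL      [-65]
STORE 0  []
LOAD 0   [-65]
STORE 0  []
LOAD 0   [-65]
PUSH 20  [-65, 20]
ADD      [-45]
LOAD 0   [-45, -65]
SWAP     [-65, -45]
DUP      [-65, -45, -45]
POP      [-65, -45]

2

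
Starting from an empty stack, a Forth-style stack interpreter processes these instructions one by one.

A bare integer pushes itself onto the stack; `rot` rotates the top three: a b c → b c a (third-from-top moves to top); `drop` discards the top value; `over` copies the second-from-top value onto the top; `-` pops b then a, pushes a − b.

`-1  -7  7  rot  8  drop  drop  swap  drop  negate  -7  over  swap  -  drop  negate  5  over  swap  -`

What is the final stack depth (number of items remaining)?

-1     : -1
-7     : -1 -7
7      : -1 -7 7
rot    : -7 7 -1
8      : -7 7 -1 8
drop   : -7 7 -1
drop   : -7 7
swap   : 7 -7
drop   : 7
negate : -7
-7     : -7 -7
over   : -7 -7 -7
swap   : -7 -7 -7
-      : -7 0
drop   : -7
negate : 7
5      : 7 5
over   : 7 5 7
swap   : 7 7 5
-      : 7 2

2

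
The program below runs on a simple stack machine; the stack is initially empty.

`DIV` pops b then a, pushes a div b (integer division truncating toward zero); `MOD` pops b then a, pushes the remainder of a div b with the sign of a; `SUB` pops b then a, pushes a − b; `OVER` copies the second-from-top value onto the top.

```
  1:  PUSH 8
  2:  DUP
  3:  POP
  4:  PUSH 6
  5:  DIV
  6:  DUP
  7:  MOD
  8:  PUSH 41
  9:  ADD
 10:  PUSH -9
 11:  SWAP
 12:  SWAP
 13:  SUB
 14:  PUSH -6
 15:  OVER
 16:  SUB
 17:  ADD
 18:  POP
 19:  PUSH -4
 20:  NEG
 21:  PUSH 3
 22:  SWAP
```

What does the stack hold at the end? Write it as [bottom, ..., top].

[3, 4]

PUSH 8  : 8
DUP     : 8 8
POP     : 8
PUSH 6  : 8 6
DIV     : 1
DUP     : 1 1
MOD     : 0
PUSH 41 : 0 41
ADD     : 41
PUSH -9 : 41 -9
SWAP    : -9 41
SWAP    : 41 -9
SUB     : 50
PUSH -6 : 50 -6
OVER    : 50 -6 50
SUB     : 50 -56
ADD     : -6
POP     : (empty)
PUSH -4 : -4
NEG     : 4
PUSH 3  : 4 3
SWAP    : 3 4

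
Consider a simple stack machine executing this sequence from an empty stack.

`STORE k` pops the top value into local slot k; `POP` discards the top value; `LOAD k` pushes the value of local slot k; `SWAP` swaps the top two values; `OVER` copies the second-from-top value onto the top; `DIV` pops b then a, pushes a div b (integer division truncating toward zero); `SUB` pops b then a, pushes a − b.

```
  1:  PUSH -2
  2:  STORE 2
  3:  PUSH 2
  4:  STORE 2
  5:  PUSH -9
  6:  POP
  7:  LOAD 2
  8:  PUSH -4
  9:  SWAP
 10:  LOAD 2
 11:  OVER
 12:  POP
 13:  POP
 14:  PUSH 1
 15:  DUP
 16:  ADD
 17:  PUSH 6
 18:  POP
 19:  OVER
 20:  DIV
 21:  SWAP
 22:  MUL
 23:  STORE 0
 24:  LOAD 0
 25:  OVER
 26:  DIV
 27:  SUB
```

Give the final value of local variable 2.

PUSH -2  -2
STORE 2  (empty)
PUSH 2   2
STORE 2  (empty)
PUSH -9  -9
POP      (empty)
LOAD 2   2
PUSH -4  2 -4
SWAP     -4 2
LOAD 2   -4 2 2
OVER     -4 2 2 2
POP      -4 2 2
POP      -4 2
PUSH 1   -4 2 1
DUP      -4 2 1 1
ADD      -4 2 2
PUSH 6   -4 2 2 6
POP      -4 2 2
OVER     -4 2 2 2
DIV      -4 2 1
SWAP     -4 1 2
MUL      -4 2
STORE 0  -4
LOAD 0   -4 2
OVER     -4 2 -4
DIV      -4 0
SUB      -4

2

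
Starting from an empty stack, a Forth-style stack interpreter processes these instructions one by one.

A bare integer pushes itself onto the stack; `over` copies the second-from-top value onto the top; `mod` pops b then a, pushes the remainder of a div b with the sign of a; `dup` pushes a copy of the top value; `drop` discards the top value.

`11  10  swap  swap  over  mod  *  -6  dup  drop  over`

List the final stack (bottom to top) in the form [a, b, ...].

11   → 11
10   → 11 10
swap → 10 11
swap → 11 10
over → 11 10 11
mod  → 11 10
*    → 110
-6   → 110 -6
dup  → 110 -6 -6
drop → 110 -6
over → 110 -6 110

[110, -6, 110]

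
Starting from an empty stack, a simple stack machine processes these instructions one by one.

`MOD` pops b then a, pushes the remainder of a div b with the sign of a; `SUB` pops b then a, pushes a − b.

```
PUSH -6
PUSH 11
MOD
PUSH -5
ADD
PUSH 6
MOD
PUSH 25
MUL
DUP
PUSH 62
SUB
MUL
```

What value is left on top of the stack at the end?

PUSH -6  [-6]
PUSH 11  [-6, 11]
MOD      [-6]
PUSH -5  [-6, -5]
ADD      [-11]
PUSH 6   [-11, 6]
MOD      [-5]
PUSH 25  [-5, 25]
MUL      [-125]
DUP      [-125, -125]
PUSH 62  [-125, -125, 62]
SUB      [-125, -187]
MUL      [23375]

23375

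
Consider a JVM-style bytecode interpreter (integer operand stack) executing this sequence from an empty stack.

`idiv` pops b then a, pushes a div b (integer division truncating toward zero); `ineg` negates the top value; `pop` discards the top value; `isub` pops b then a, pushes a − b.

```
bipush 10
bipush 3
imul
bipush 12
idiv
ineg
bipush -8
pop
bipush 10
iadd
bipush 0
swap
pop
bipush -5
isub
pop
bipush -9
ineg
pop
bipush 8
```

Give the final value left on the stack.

bipush 10  [10]
bipush 3   [10, 3]
imul       [30]
bipush 12  [30, 12]
idiv       [2]
ineg       [-2]
bipush -8  [-2, -8]
pop        [-2]
bipush 10  [-2, 10]
iadd       [8]
bipush 0   [8, 0]
swap       [0, 8]
pop        [0]
bipush -5  [0, -5]
isub       [5]
pop        []
bipush -9  [-9]
ineg       [9]
pop        []
bipush 8   [8]

8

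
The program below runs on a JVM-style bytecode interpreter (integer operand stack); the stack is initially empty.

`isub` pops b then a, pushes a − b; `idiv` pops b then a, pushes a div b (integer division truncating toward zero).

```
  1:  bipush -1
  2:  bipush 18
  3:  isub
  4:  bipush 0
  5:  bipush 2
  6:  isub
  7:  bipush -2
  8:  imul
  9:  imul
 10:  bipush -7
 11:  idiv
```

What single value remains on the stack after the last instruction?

bipush -1 -> [-1]
bipush 18 -> [-1, 18]
isub      -> [-19]
bipush 0  -> [-19, 0]
bipush 2  -> [-19, 0, 2]
isub      -> [-19, -2]
bipush -2 -> [-19, -2, -2]
imul      -> [-19, 4]
imul      -> [-76]
bipush -7 -> [-76, -7]
idiv      -> [10]

10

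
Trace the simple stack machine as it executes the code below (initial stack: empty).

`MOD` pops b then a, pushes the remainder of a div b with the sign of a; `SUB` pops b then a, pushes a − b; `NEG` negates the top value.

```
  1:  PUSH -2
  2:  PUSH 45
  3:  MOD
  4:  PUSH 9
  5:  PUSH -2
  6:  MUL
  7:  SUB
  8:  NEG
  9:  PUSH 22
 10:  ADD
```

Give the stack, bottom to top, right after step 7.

[16]

PUSH -2 → -2
PUSH 45 → -2 45
MOD     → -2
PUSH 9  → -2 9
PUSH -2 → -2 9 -2
MUL     → -2 -18
SUB     → 16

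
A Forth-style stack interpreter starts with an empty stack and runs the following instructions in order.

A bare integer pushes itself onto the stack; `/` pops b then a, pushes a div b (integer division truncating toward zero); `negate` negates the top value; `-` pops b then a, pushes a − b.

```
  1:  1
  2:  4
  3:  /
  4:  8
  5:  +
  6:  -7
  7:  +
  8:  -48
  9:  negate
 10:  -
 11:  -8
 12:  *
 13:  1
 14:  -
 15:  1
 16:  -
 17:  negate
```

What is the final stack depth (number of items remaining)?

1

1      → 1
4      → 1 4
/      → 0
8      → 0 8
+      → 8
-7     → 8 -7
+      → 1
-48    → 1 -48
negate → 1 48
-      → -47
-8     → -47 -8
*      → 376
1      → 376 1
-      → 375
1      → 375 1
-      → 374
negate → -374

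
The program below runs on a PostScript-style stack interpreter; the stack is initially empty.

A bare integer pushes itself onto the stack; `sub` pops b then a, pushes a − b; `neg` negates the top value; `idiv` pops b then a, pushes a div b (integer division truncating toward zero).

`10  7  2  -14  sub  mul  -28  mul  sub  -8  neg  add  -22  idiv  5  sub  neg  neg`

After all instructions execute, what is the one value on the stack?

10   -> 10
7    -> 10 7
2    -> 10 7 2
-14  -> 10 7 2 -14
sub  -> 10 7 16
mul  -> 10 112
-28  -> 10 112 -28
mul  -> 10 -3136
sub  -> 3146
-8   -> 3146 -8
neg  -> 3146 8
add  -> 3154
-22  -> 3154 -22
idiv -> -143
5    -> -143 5
sub  -> -148
neg  -> 148
neg  -> -148

-148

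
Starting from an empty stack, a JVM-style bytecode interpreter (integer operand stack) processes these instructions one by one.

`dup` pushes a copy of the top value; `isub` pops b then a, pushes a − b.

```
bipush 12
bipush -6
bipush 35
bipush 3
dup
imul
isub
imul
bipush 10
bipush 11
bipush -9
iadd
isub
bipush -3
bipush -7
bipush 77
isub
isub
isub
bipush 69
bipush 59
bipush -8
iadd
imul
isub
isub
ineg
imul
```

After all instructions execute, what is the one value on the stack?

bipush 12 → 12
bipush -6 → 12 -6
bipush 35 → 12 -6 35
bipush 3  → 12 -6 35 3
dup       → 12 -6 35 3 3
imul      → 12 -6 35 9
isub      → 12 -6 26
imul      → 12 -156
bipush 10 → 12 -156 10
bipush 11 → 12 -156 10 11
bipush -9 → 12 -156 10 11 -9
iadd      → 12 -156 10 2
isub      → 12 -156 8
bipush -3 → 12 -156 8 -3
bipush -7 → 12 -156 8 -3 -7
bipush 77 → 12 -156 8 -3 -7 77
isub      → 12 -156 8 -3 -84
isub      → 12 -156 8 81
isub      → 12 -156 -73
bipush 69 → 12 -156 -73 69
bipush 59 → 12 -156 -73 69 59
bipush -8 → 12 -156 -73 69 59 -8
iadd      → 12 -156 -73 69 51
imul      → 12 -156 -73 3519
isub      → 12 -156 -3592
isub      → 12 3436
ineg      → 12 -3436
imul      → -41232

-41232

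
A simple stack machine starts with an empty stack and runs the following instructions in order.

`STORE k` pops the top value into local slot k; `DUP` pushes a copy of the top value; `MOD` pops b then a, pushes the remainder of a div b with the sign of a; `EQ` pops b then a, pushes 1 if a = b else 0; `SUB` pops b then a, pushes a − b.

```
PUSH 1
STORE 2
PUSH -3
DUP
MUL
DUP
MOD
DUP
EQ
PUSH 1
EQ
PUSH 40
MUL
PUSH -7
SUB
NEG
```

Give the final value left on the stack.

PUSH 1  → 1
STORE 2 → (empty)
PUSH -3 → -3
DUP     → -3 -3
MUL     → 9
DUP     → 9 9
MOD     → 0
DUP     → 0 0
EQ      → 1
PUSH 1  → 1 1
EQ      → 1
PUSH 40 → 1 40
MUL     → 40
PUSH -7 → 40 -7
SUB     → 47
NEG     → -47

-47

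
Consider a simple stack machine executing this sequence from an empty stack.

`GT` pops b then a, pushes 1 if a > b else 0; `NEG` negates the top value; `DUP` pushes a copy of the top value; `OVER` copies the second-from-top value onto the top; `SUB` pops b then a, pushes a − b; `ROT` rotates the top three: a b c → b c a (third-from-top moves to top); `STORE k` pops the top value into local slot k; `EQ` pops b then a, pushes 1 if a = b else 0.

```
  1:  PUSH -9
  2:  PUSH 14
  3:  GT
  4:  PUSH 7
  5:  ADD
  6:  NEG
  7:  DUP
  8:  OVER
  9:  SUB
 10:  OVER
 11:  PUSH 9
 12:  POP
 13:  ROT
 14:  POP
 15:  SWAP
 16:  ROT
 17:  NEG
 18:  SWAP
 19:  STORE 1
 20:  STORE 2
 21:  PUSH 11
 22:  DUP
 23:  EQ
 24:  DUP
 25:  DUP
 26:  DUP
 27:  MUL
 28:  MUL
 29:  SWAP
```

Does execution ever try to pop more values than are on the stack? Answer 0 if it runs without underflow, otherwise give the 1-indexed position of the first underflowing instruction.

PUSH -9 : [-9]
PUSH 14 : [-9, 14]
GT      : [0]
PUSH 7  : [0, 7]
ADD     : [7]
NEG     : [-7]
DUP     : [-7, -7]
OVER    : [-7, -7, -7]
SUB     : [-7, 0]
OVER    : [-7, 0, -7]
PUSH 9  : [-7, 0, -7, 9]
POP     : [-7, 0, -7]
ROT     : [0, -7, -7]
POP     : [0, -7]
SWAP    : [-7, 0]
ROT  — needs 3 operands, stack has 2 → underflow

16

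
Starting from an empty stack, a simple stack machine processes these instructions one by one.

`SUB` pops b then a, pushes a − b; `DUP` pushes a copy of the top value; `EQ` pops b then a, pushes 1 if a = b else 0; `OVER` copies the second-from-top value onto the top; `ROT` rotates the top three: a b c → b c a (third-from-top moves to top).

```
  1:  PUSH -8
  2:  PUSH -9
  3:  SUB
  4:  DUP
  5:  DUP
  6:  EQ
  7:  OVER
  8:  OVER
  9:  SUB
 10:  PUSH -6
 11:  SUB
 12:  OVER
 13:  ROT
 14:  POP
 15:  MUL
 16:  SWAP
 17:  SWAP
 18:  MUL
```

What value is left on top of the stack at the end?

6

PUSH -8 → -8
PUSH -9 → -8 -9
SUB     → 1
DUP     → 1 1
DUP     → 1 1 1
EQ      → 1 1
OVER    → 1 1 1
OVER    → 1 1 1 1
SUB     → 1 1 0
PUSH -6 → 1 1 0 -6
SUB     → 1 1 6
OVER    → 1 1 6 1
ROT     → 1 6 1 1
POP     → 1 6 1
MUL     → 1 6
SWAP    → 6 1
SWAP    → 1 6
MUL     → 6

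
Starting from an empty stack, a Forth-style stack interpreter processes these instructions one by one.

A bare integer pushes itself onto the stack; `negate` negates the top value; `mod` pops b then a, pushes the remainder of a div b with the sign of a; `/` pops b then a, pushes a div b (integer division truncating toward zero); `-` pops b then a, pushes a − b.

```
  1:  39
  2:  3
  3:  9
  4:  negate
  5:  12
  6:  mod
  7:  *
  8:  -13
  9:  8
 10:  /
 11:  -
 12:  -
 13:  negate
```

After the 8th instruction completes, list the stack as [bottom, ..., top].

39     -> 39
3      -> 39 3
9      -> 39 3 9
negate -> 39 3 -9
12     -> 39 3 -9 12
mod    -> 39 3 -9
*      -> 39 -27
-13    -> 39 -27 -13

[39, -27, -13]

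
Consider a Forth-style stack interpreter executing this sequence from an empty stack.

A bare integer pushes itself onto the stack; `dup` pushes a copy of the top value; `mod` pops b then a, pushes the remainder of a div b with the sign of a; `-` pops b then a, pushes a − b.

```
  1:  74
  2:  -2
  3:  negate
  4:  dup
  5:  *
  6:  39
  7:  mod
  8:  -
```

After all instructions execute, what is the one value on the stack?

74     -> 74
-2     -> 74 -2
negate -> 74 2
dup    -> 74 2 2
*      -> 74 4
39     -> 74 4 39
mod    -> 74 4
-      -> 70

70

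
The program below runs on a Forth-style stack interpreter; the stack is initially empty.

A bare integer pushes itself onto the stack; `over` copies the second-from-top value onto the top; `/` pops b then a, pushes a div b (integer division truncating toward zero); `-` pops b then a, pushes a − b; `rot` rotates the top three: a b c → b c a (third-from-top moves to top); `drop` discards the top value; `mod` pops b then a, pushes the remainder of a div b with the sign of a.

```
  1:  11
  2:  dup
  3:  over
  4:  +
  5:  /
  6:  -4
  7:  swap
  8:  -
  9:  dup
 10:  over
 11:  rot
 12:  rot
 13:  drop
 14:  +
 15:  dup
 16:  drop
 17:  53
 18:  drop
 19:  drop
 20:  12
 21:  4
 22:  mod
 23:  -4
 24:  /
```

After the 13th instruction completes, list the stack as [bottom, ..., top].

11   : [11]
dup  : [11, 11]
over : [11, 11, 11]
+    : [11, 22]
/    : [0]
-4   : [0, -4]
swap : [-4, 0]
-    : [-4]
dup  : [-4, -4]
over : [-4, -4, -4]
rot  : [-4, -4, -4]
rot  : [-4, -4, -4]
drop : [-4, -4]

[-4, -4]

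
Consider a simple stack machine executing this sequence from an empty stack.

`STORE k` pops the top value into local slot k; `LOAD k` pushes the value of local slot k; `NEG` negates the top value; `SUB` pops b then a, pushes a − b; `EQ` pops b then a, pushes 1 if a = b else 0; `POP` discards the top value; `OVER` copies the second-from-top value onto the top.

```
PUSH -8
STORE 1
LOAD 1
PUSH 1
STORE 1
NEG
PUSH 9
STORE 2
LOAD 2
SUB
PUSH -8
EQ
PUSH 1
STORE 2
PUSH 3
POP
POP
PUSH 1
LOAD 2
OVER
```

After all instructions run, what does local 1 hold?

PUSH -8  [-8]
STORE 1  []
LOAD 1   [-8]
PUSH 1   [-8, 1]
STORE 1  [-8]
NEG      [8]
PUSH 9   [8, 9]
STORE 2  [8]
LOAD 2   [8, 9]
SUB      [-1]
PUSH -8  [-1, -8]
EQ       [0]
PUSH 1   [0, 1]
STORE 2  [0]
PUSH 3   [0, 3]
POP      [0]
POP      []
PUSH 1   [1]
LOAD 2   [1, 1]
OVER     [1, 1, 1]

1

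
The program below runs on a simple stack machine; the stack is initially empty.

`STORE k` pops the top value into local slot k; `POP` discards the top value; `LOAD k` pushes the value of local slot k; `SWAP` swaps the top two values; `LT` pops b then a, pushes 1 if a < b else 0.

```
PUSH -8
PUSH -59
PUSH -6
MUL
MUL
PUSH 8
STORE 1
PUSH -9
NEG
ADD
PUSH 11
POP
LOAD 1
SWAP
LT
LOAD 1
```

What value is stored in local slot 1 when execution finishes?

8

PUSH -8  : -8
PUSH -59 : -8 -59
PUSH -6  : -8 -59 -6
MUL      : -8 354
MUL      : -2832
PUSH 8   : -2832 8
STORE 1  : -2832
PUSH -9  : -2832 -9
NEG      : -2832 9
ADD      : -2823
PUSH 11  : -2823 11
POP      : -2823
LOAD 1   : -2823 8
SWAP     : 8 -2823
LT       : 0
LOAD 1   : 0 8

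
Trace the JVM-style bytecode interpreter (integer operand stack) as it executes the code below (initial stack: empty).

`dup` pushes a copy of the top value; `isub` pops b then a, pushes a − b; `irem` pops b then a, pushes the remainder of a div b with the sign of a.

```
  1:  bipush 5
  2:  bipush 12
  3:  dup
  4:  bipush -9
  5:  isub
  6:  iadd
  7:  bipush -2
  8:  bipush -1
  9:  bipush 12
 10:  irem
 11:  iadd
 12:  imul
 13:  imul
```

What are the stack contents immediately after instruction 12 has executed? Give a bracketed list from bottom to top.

bipush 5  -> [5]
bipush 12 -> [5, 12]
dup       -> [5, 12, 12]
bipush -9 -> [5, 12, 12, -9]
isub      -> [5, 12, 21]
iadd      -> [5, 33]
bipush -2 -> [5, 33, -2]
bipush -1 -> [5, 33, -2, -1]
bipush 12 -> [5, 33, -2, -1, 12]
irem      -> [5, 33, -2, -1]
iadd      -> [5, 33, -3]
imul      -> [5, -99]

[5, -99]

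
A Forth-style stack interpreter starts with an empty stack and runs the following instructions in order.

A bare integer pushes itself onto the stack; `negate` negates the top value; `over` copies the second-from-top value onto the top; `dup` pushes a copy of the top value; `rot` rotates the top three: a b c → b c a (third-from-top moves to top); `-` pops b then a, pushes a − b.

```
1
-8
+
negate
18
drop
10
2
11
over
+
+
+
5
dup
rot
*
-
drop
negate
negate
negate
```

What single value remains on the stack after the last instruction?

-7

1      → [1]
-8     → [1, -8]
+      → [-7]
negate → [7]
18     → [7, 18]
drop   → [7]
10     → [7, 10]
2      → [7, 10, 2]
11     → [7, 10, 2, 11]
over   → [7, 10, 2, 11, 2]
+      → [7, 10, 2, 13]
+      → [7, 10, 15]
+      → [7, 25]
5      → [7, 25, 5]
dup    → [7, 25, 5, 5]
rot    → [7, 5, 5, 25]
*      → [7, 5, 125]
-      → [7, -120]
drop   → [7]
negate → [-7]
negate → [7]
negate → [-7]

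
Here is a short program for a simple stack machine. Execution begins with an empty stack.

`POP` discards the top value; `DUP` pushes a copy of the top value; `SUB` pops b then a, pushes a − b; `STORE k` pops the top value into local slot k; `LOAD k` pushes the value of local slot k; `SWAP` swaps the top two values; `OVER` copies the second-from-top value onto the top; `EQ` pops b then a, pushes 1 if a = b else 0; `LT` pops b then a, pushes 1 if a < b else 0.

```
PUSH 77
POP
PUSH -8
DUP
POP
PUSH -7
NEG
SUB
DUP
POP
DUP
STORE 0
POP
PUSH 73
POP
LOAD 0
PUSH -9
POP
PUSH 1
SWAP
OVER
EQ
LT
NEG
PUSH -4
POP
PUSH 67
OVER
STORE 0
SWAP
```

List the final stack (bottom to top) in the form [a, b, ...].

[67, 0]

PUSH 77 → [77]
POP     → []
PUSH -8 → [-8]
DUP     → [-8, -8]
POP     → [-8]
PUSH -7 → [-8, -7]
NEG     → [-8, 7]
SUB     → [-15]
DUP     → [-15, -15]
POP     → [-15]
DUP     → [-15, -15]
STORE 0 → [-15]
POP     → []
PUSH 73 → [73]
POP     → []
LOAD 0  → [-15]
PUSH -9 → [-15, -9]
POP     → [-15]
PUSH 1  → [-15, 1]
SWAP    → [1, -15]
OVER    → [1, -15, 1]
EQ      → [1, 0]
LT      → [0]
NEG     → [0]
PUSH -4 → [0, -4]
POP     → [0]
PUSH 67 → [0, 67]
OVER    → [0, 67, 0]
STORE 0 → [0, 67]
SWAP    → [67, 0]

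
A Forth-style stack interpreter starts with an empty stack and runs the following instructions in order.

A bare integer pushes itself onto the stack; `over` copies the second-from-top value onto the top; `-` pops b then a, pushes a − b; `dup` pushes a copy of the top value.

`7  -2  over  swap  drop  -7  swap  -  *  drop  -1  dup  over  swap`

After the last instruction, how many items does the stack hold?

7    -> 7
-2   -> 7 -2
over -> 7 -2 7
swap -> 7 7 -2
drop -> 7 7
-7   -> 7 7 -7
swap -> 7 -7 7
-    -> 7 -14
*    -> -98
drop -> (empty)
-1   -> -1
dup  -> -1 -1
over -> -1 -1 -1
swap -> -1 -1 -1

3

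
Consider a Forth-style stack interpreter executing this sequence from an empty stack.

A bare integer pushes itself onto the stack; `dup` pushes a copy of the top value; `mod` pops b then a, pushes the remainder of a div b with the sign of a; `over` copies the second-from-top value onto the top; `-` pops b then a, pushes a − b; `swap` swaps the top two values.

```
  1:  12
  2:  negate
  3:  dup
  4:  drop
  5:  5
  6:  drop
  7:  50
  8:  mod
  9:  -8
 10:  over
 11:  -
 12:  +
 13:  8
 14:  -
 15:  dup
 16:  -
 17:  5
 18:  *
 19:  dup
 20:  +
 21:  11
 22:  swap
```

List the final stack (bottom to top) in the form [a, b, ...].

[11, 0]

12     → [12]
negate → [-12]
dup    → [-12, -12]
drop   → [-12]
5      → [-12, 5]
drop   → [-12]
50     → [-12, 50]
mod    → [-12]
-8     → [-12, -8]
over   → [-12, -8, -12]
-      → [-12, 4]
+      → [-8]
8      → [-8, 8]
-      → [-16]
dup    → [-16, -16]
-      → [0]
5      → [0, 5]
*      → [0]
dup    → [0, 0]
+      → [0]
11     → [0, 11]
swap   → [11, 0]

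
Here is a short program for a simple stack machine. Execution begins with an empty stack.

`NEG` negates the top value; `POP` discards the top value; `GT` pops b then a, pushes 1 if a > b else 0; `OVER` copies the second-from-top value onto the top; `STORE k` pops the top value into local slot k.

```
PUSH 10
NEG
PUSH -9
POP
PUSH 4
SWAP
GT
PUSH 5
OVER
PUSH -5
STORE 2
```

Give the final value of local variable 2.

PUSH 10 → [10]
NEG     → [-10]
PUSH -9 → [-10, -9]
POP     → [-10]
PUSH 4  → [-10, 4]
SWAP    → [4, -10]
GT      → [1]
PUSH 5  → [1, 5]
OVER    → [1, 5, 1]
PUSH -5 → [1, 5, 1, -5]
STORE 2 → [1, 5, 1]

-5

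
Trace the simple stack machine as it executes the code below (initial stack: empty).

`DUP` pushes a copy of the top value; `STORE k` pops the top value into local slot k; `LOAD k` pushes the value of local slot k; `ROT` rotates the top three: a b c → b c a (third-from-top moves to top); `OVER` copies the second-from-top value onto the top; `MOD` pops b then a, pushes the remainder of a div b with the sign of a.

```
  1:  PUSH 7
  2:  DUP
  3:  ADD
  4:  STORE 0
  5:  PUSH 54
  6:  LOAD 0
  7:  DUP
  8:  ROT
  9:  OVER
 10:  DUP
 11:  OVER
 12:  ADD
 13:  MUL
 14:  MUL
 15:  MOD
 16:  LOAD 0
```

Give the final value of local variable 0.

14

PUSH 7  → 7
DUP     → 7 7
ADD     → 14
STORE 0 → (empty)
PUSH 54 → 54
LOAD 0  → 54 14
DUP     → 54 14 14
ROT     → 14 14 54
OVER    → 14 14 54 14
DUP     → 14 14 54 14 14
OVER    → 14 14 54 14 14 14
ADD     → 14 14 54 14 28
MUL     → 14 14 54 392
MUL     → 14 14 21168
MOD     → 14 14
LOAD 0  → 14 14 14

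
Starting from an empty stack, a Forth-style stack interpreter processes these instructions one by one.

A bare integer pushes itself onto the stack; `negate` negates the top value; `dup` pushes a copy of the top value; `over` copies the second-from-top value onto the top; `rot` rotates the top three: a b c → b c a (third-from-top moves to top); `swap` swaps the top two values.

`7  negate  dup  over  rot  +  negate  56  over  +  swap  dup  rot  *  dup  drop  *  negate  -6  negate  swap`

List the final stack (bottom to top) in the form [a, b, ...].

7       [7]
negate  [-7]
dup     [-7, -7]
over    [-7, -7, -7]
rot     [-7, -7, -7]
+       [-7, -14]
negate  [-7, 14]
56      [-7, 14, 56]
over    [-7, 14, 56, 14]
+       [-7, 14, 70]
swap    [-7, 70, 14]
dup     [-7, 70, 14, 14]
rot     [-7, 14, 14, 70]
*       [-7, 14, 980]
dup     [-7, 14, 980, 980]
drop    [-7, 14, 980]
*       [-7, 13720]
negate  [-7, -13720]
-6      [-7, -13720, -6]
negate  [-7, -13720, 6]
swap    [-7, 6, -13720]

[-7, 6, -13720]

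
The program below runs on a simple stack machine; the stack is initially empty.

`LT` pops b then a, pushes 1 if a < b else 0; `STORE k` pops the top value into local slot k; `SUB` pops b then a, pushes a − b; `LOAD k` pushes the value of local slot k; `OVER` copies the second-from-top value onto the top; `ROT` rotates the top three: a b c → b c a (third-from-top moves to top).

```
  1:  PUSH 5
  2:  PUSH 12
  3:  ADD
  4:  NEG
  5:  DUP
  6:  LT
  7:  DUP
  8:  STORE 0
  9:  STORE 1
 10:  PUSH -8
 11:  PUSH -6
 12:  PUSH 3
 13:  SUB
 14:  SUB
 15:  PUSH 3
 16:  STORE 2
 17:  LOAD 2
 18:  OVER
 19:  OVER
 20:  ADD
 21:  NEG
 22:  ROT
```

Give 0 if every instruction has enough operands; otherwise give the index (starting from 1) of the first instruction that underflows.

PUSH 5  -> [5]
PUSH 12 -> [5, 12]
ADD     -> [17]
NEG     -> [-17]
DUP     -> [-17, -17]
LT      -> [0]
DUP     -> [0, 0]
STORE 0 -> [0]
STORE 1 -> []
PUSH -8 -> [-8]
PUSH -6 -> [-8, -6]
PUSH 3  -> [-8, -6, 3]
SUB     -> [-8, -9]
SUB     -> [1]
PUSH 3  -> [1, 3]
STORE 2 -> [1]
LOAD 2  -> [1, 3]
OVER    -> [1, 3, 1]
OVER    -> [1, 3, 1, 3]
ADD     -> [1, 3, 4]
NEG     -> [1, 3, -4]
ROT     -> [3, -4, 1]

0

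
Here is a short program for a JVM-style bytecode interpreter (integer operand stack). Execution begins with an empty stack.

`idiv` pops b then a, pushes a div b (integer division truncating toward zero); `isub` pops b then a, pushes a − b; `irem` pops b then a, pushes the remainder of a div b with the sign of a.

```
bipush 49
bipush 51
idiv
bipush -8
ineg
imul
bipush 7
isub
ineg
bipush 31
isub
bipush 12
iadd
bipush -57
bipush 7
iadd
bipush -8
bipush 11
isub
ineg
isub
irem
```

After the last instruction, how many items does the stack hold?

bipush 49  : 49
bipush 51  : 49 51
idiv       : 0
bipush -8  : 0 -8
ineg       : 0 8
imul       : 0
bipush 7   : 0 7
isub       : -7
ineg       : 7
bipush 31  : 7 31
isub       : -24
bipush 12  : -24 12
iadd       : -12
bipush -57 : -12 -57
bipush 7   : -12 -57 7
iadd       : -12 -50
bipush -8  : -12 -50 -8
bipush 11  : -12 -50 -8 11
isub       : -12 -50 -19
ineg       : -12 -50 19
isub       : -12 -69
irem       : -12

1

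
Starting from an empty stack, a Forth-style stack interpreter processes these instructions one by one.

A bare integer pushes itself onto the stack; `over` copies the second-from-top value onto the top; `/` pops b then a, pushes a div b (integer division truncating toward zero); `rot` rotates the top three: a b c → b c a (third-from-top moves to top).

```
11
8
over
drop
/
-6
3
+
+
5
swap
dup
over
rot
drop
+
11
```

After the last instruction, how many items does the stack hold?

3

11   -> [11]
8    -> [11, 8]
over -> [11, 8, 11]
drop -> [11, 8]
/    -> [1]
-6   -> [1, -6]
3    -> [1, -6, 3]
+    -> [1, -3]
+    -> [-2]
5    -> [-2, 5]
swap -> [5, -2]
dup  -> [5, -2, -2]
over -> [5, -2, -2, -2]
rot  -> [5, -2, -2, -2]
drop -> [5, -2, -2]
+    -> [5, -4]
11   -> [5, -4, 11]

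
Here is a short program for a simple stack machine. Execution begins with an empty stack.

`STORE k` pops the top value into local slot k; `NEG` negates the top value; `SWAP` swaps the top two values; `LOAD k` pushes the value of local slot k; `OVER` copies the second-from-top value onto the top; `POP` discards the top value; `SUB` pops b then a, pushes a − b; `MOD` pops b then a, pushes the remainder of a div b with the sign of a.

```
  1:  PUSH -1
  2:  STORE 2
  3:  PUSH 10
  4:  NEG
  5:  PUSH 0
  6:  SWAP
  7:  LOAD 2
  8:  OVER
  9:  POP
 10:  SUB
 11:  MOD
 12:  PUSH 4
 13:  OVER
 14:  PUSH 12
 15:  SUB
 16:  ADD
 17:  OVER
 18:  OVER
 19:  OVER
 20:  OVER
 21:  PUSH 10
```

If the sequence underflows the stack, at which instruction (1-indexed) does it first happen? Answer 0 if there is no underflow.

0

PUSH -1 : -1
STORE 2 : (empty)
PUSH 10 : 10
NEG     : -10
PUSH 0  : -10 0
SWAP    : 0 -10
LOAD 2  : 0 -10 -1
OVER    : 0 -10 -1 -10
POP     : 0 -10 -1
SUB     : 0 -9
MOD     : 0
PUSH 4  : 0 4
OVER    : 0 4 0
PUSH 12 : 0 4 0 12
SUB     : 0 4 -12
ADD     : 0 -8
OVER    : 0 -8 0
OVER    : 0 -8 0 -8
OVER    : 0 -8 0 -8 0
OVER    : 0 -8 0 -8 0 -8
PUSH 10 : 0 -8 0 -8 0 -8 10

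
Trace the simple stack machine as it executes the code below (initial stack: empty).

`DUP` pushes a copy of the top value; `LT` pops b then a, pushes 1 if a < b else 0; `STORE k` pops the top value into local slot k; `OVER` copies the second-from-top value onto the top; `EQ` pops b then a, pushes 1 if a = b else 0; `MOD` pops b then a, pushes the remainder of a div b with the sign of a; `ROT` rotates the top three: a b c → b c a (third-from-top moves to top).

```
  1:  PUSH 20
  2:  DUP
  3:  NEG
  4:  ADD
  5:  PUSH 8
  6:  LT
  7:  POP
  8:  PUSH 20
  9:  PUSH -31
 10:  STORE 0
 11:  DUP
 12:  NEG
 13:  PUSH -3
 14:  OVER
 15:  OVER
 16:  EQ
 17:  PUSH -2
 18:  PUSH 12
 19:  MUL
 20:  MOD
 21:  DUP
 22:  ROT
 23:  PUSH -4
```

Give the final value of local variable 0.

PUSH 20  -> 20
DUP      -> 20 20
NEG      -> 20 -20
ADD      -> 0
PUSH 8   -> 0 8
LT       -> 1
POP      -> (empty)
PUSH 20  -> 20
PUSH -31 -> 20 -31
STORE 0  -> 20
DUP      -> 20 20
NEG      -> 20 -20
PUSH -3  -> 20 -20 -3
OVER     -> 20 -20 -3 -20
OVER     -> 20 -20 -3 -20 -3
EQ       -> 20 -20 -3 0
PUSH -2  -> 20 -20 -3 0 -2
PUSH 12  -> 20 -20 -3 0 -2 12
MUL      -> 20 -20 -3 0 -24
MOD      -> 20 -20 -3 0
DUP      -> 20 -20 -3 0 0
ROT      -> 20 -20 0 0 -3
PUSH -4  -> 20 -20 0 0 -3 -4

-31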